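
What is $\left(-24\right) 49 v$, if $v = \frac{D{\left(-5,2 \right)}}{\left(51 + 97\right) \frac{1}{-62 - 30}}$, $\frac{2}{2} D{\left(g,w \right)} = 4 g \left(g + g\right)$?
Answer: $\frac{5409600}{37} \approx 1.4621 \cdot 10^{5}$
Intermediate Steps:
$D{\left(g,w \right)} = 8 g^{2}$ ($D{\left(g,w \right)} = 4 g \left(g + g\right) = 4 g 2 g = 4 \cdot 2 g^{2} = 8 g^{2}$)
$v = - \frac{4600}{37}$ ($v = \frac{8 \left(-5\right)^{2}}{\left(51 + 97\right) \frac{1}{-62 - 30}} = \frac{8 \cdot 25}{148 \frac{1}{-92}} = \frac{200}{148 \left(- \frac{1}{92}\right)} = \frac{200}{- \frac{37}{23}} = 200 \left(- \frac{23}{37}\right) = - \frac{4600}{37} \approx -124.32$)
$\left(-24\right) 49 v = \left(-24\right) 49 \left(- \frac{4600}{37}\right) = \left(-1176\right) \left(- \frac{4600}{37}\right) = \frac{5409600}{37}$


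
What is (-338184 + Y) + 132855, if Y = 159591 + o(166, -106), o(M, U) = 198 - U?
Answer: -45434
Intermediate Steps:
Y = 159895 (Y = 159591 + (198 - 1*(-106)) = 159591 + (198 + 106) = 159591 + 304 = 159895)
(-338184 + Y) + 132855 = (-338184 + 159895) + 132855 = -178289 + 132855 = -45434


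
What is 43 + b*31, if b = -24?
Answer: -701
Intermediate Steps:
43 + b*31 = 43 - 24*31 = 43 - 744 = -701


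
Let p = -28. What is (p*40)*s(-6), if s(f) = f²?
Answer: -40320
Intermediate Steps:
(p*40)*s(-6) = -28*40*(-6)² = -1120*36 = -40320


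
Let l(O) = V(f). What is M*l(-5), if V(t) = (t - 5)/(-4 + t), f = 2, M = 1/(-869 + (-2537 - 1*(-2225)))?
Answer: -3/2362 ≈ -0.0012701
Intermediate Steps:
M = -1/1181 (M = 1/(-869 + (-2537 + 2225)) = 1/(-869 - 312) = 1/(-1181) = -1/1181 ≈ -0.00084674)
V(t) = (-5 + t)/(-4 + t)
l(O) = 3/2 (l(O) = (-5 + 2)/(-4 + 2) = -3/(-2) = -½*(-3) = 3/2)
M*l(-5) = -1/1181*3/2 = -3/2362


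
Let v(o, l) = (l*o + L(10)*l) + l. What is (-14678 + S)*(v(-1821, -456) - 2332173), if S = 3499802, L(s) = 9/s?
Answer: -26184841396308/5 ≈ -5.2370e+12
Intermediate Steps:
v(o, l) = 19*l/10 + l*o (v(o, l) = (l*o + (9/10)*l) + l = (l*o + (9*(1/10))*l) + l = (l*o + 9*l/10) + l = (9*l/10 + l*o) + l = 19*l/10 + l*o)
(-14678 + S)*(v(-1821, -456) - 2332173) = (-14678 + 3499802)*((1/10)*(-456)*(19 + 10*(-1821)) - 2332173) = 3485124*((1/10)*(-456)*(19 - 18210) - 2332173) = 3485124*((1/10)*(-456)*(-18191) - 2332173) = 3485124*(4147548/5 - 2332173) = 3485124*(-7513317/5) = -26184841396308/5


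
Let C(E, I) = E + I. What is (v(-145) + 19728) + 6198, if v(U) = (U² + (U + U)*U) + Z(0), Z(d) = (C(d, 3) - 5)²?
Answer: 89005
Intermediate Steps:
Z(d) = (-2 + d)² (Z(d) = ((d + 3) - 5)² = ((3 + d) - 5)² = (-2 + d)²)
v(U) = 4 + 3*U² (v(U) = (U² + (U + U)*U) + (-2 + 0)² = (U² + (2*U)*U) + (-2)² = (U² + 2*U²) + 4 = 3*U² + 4 = 4 + 3*U²)
(v(-145) + 19728) + 6198 = ((4 + 3*(-145)²) + 19728) + 6198 = ((4 + 3*21025) + 19728) + 6198 = ((4 + 63075) + 19728) + 6198 = (63079 + 19728) + 6198 = 82807 + 6198 = 89005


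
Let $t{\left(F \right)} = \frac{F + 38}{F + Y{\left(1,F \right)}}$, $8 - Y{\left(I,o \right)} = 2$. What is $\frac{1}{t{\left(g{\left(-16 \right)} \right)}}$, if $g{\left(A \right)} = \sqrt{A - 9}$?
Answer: $\frac{253}{1469} + \frac{160 i}{1469} \approx 0.17223 + 0.10892 i$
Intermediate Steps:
$Y{\left(I,o \right)} = 6$ ($Y{\left(I,o \right)} = 8 - 2 = 6$)
$g{\left(A \right)} = \sqrt{-9 + A}$
$t{\left(F \right)} = \frac{38 + F}{6 + F}$ ($t{\left(F \right)} = \frac{F + 38}{F + 6} = \frac{38 + F}{6 + F}$)
$\frac{1}{t{\left(g{\left(-16 \right)} \right)}} = \frac{1}{\frac{1}{6 + \sqrt{-9 - 16}} \left(38 + \sqrt{-9 - 16}\right)} = \frac{1}{\frac{1}{6 + \sqrt{-25}} \left(38 + \sqrt{-25}\right)} = \frac{1}{\frac{1}{6 + 5 i} \left(38 + 5 i\right)} = \frac{1}{\frac{6 - 5 i}{61} \left(38 + 5 i\right)} = \frac{1}{\frac{1}{61} \left(6 - 5 i\right) \left(38 + 5 i\right)} = \frac{\left(6 + 5 i\right) \left(38 - 5 i\right)}{1469}$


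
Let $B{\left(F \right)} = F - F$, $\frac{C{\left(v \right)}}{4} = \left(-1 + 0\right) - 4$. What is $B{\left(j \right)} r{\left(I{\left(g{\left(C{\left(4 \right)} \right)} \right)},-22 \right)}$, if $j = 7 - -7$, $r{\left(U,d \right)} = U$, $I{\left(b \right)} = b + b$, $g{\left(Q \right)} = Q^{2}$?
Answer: $0$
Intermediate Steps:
$C{\left(v \right)} = -20$ ($C{\left(v \right)} = 4 \left(\left(-1 + 0\right) - 4\right) = 4 \left(-1 - 4\right) = 4 \left(-5\right) = -20$)
$I{\left(b \right)} = 2 b$
$j = 14$ ($j = 7 + 7 = 14$)
$B{\left(F \right)} = 0$
$B{\left(j \right)} r{\left(I{\left(g{\left(C{\left(4 \right)} \right)} \right)},-22 \right)} = 0 \cdot 2 \left(-20\right)^{2} = 0 \cdot 2 \cdot 400 = 0 \cdot 800 = 0$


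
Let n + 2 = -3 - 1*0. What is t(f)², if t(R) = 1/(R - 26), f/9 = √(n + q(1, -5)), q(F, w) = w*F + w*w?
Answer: (26 - 9*√15)⁻² ≈ 0.012748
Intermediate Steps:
q(F, w) = w² + F*w (q(F, w) = F*w + w² = w² + F*w)
n = -5 (n = -2 + (-3 - 1*0) = -2 + (-3 + 0) = -2 - 3 = -5)
f = 9*√15 (f = 9*√(-5 - 5*(1 - 5)) = 9*√(-5 - 5*(-4)) = 9*√(-5 + 20) = 9*√15 ≈ 34.857)
t(R) = 1/(-26 + R)
t(f)² = (1/(-26 + 9*√15))² = (-26 + 9*√15)⁻²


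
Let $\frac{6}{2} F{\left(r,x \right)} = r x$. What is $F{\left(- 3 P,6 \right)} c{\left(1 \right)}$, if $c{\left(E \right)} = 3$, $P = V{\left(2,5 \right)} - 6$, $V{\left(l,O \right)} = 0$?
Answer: $108$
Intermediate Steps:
$P = -6$ ($P = 0 - 6 = -6$)
$F{\left(r,x \right)} = \frac{r x}{3}$
$F{\left(- 3 P,6 \right)} c{\left(1 \right)} = \frac{1}{3} \left(\left(-3\right) \left(-6\right)\right) 6 \cdot 3 = \frac{1}{3} \cdot 18 \cdot 6 \cdot 3 = 36 \cdot 3 = 108$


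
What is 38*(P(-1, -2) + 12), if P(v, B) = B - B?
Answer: 456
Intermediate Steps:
P(v, B) = 0
38*(P(-1, -2) + 12) = 38*(0 + 12) = 38*12 = 456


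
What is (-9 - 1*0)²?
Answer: 81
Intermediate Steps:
(-9 - 1*0)² = (-9 + 0)² = (-9)² = 81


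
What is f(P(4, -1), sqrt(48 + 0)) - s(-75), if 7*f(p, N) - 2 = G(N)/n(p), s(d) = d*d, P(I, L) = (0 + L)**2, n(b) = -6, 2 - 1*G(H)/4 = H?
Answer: -118123/21 + 8*sqrt(3)/21 ≈ -5624.2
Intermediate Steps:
G(H) = 8 - 4*H
P(I, L) = L**2
s(d) = d**2
f(p, N) = 2/21 + 2*N/21 (f(p, N) = 2/7 + ((8 - 4*N)/(-6))/7 = 2/7 + ((8 - 4*N)*(-1/6))/7 = 2/7 + (-4/3 + 2*N/3)/7 = 2/7 + (-4/21 + 2*N/21) = 2/21 + 2*N/21)
f(P(4, -1), sqrt(48 + 0)) - s(-75) = (2/21 + 2*sqrt(48 + 0)/21) - 1*(-75)**2 = (2/21 + 2*sqrt(48)/21) - 1*5625 = (2/21 + 2*(4*sqrt(3))/21) - 5625 = (2/21 + 8*sqrt(3)/21) - 5625 = -118123/21 + 8*sqrt(3)/21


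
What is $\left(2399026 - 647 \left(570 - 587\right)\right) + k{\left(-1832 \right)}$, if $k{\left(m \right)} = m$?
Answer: $2408193$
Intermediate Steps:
$\left(2399026 - 647 \left(570 - 587\right)\right) + k{\left(-1832 \right)} = \left(2399026 - 647 \left(570 - 587\right)\right) - 1832 = \left(2399026 - -10999\right) - 1832 = \left(2399026 + 10999\right) - 1832 = 2410025 - 1832 = 2408193$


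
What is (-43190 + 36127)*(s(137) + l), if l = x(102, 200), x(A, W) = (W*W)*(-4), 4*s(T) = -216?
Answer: 1130461402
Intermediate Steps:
s(T) = -54 (s(T) = (¼)*(-216) = -54)
x(A, W) = -4*W² (x(A, W) = W²*(-4) = -4*W²)
l = -160000 (l = -4*200² = -4*40000 = -160000)
(-43190 + 36127)*(s(137) + l) = (-43190 + 36127)*(-54 - 160000) = -7063*(-160054) = 1130461402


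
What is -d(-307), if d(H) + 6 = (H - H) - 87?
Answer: 93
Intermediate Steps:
d(H) = -93 (d(H) = -6 + ((H - H) - 87) = -6 + (0 - 87) = -6 - 87 = -93)
-d(-307) = -1*(-93) = 93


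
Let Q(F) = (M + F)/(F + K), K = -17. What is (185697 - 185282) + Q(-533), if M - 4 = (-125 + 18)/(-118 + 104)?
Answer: 3202799/7700 ≈ 415.95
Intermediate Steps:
M = 163/14 (M = 4 + (-125 + 18)/(-118 + 104) = 4 - 107/(-14) = 4 - 107*(-1/14) = 4 + 107/14 = 163/14 ≈ 11.643)
Q(F) = (163/14 + F)/(-17 + F) (Q(F) = (163/14 + F)/(F - 17) = (163/14 + F)/(-17 + F))
(185697 - 185282) + Q(-533) = (185697 - 185282) + (163/14 - 533)/(-17 - 533) = 415 - 7299/14/(-550) = 415 - 1/550*(-7299/14) = 415 + 7299/7700 = 3202799/7700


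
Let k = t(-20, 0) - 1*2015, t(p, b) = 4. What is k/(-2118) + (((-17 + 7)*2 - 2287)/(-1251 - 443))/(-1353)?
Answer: 383690798/404534823 ≈ 0.94847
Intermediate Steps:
k = -2011 (k = 4 - 1*2015 = 4 - 2015 = -2011)
k/(-2118) + (((-17 + 7)*2 - 2287)/(-1251 - 443))/(-1353) = -2011/(-2118) + (((-17 + 7)*2 - 2287)/(-1251 - 443))/(-1353) = -2011*(-1/2118) + ((-10*2 - 2287)/(-1694))*(-1/1353) = 2011/2118 + ((-20 - 2287)*(-1/1694))*(-1/1353) = 2011/2118 - 2307*(-1/1694)*(-1/1353) = 2011/2118 + (2307/1694)*(-1/1353) = 2011/2118 - 769/763994 = 383690798/404534823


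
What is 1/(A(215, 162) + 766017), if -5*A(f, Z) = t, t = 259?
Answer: 5/3829826 ≈ 1.3055e-6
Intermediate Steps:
A(f, Z) = -259/5 (A(f, Z) = -⅕*259 = -259/5)
1/(A(215, 162) + 766017) = 1/(-259/5 + 766017) = 1/(3829826/5) = 5/3829826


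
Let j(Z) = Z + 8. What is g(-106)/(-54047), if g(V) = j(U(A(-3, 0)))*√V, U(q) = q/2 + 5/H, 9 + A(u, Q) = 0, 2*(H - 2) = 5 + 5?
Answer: -59*I*√106/756658 ≈ -0.0008028*I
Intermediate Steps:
H = 7 (H = 2 + (5 + 5)/2 = 2 + (½)*10 = 2 + 5 = 7)
A(u, Q) = -9 (A(u, Q) = -9 + 0 = -9)
U(q) = 5/7 + q/2 (U(q) = q/2 + 5/7 = 5/7 + q/2)
j(Z) = 8 + Z
g(V) = 59*√V/14 (g(V) = (8 + (5/7 + (½)*(-9)))*√V = (8 + (5/7 - 9/2))*√V = (8 - 53/14)*√V = 59*√V/14)
g(-106)/(-54047) = (59*√(-106)/14)/(-54047) = (59*(I*√106)/14)*(-1/54047) = (59*I*√106/14)*(-1/54047) = -59*I*√106/756658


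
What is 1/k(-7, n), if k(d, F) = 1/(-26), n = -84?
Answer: -26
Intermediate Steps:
k(d, F) = -1/26
1/k(-7, n) = 1/(-1/26) = -26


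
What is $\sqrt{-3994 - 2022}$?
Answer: $8 i \sqrt{94} \approx 77.563 i$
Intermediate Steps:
$\sqrt{-3994 - 2022} = \sqrt{-6016} = 8 i \sqrt{94}$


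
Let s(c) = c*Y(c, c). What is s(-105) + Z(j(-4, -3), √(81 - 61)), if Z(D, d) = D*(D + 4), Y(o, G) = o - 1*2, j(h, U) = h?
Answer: 11235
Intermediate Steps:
Y(o, G) = -2 + o (Y(o, G) = o - 2 = -2 + o)
Z(D, d) = D*(4 + D)
s(c) = c*(-2 + c)
s(-105) + Z(j(-4, -3), √(81 - 61)) = -105*(-2 - 105) - 4*(4 - 4) = -105*(-107) - 4*0 = 11235 + 0 = 11235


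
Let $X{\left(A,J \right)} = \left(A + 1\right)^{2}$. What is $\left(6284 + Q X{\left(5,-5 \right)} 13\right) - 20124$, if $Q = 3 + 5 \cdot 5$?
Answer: $-736$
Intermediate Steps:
$X{\left(A,J \right)} = \left(1 + A\right)^{2}$
$Q = 28$ ($Q = 3 + 25 = 28$)
$\left(6284 + Q X{\left(5,-5 \right)} 13\right) - 20124 = \left(6284 + 28 \left(1 + 5\right)^{2} \cdot 13\right) - 20124 = \left(6284 + 28 \cdot 6^{2} \cdot 13\right) - 20124 = \left(6284 + 28 \cdot 36 \cdot 13\right) - 20124 = \left(6284 + 1008 \cdot 13\right) - 20124 = \left(6284 + 13104\right) - 20124 = 19388 - 20124 = -736$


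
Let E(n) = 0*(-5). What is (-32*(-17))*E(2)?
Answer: 0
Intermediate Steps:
E(n) = 0
(-32*(-17))*E(2) = -32*(-17)*0 = 544*0 = 0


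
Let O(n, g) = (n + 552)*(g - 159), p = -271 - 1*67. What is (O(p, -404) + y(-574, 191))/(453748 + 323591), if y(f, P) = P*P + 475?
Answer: -27842/259113 ≈ -0.10745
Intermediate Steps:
p = -338 (p = -271 - 67 = -338)
y(f, P) = 475 + P**2 (y(f, P) = P**2 + 475 = 475 + P**2)
O(n, g) = (-159 + g)*(552 + n) (O(n, g) = (552 + n)*(-159 + g) = (-159 + g)*(552 + n))
(O(p, -404) + y(-574, 191))/(453748 + 323591) = ((-87768 - 159*(-338) + 552*(-404) - 404*(-338)) + (475 + 191**2))/(453748 + 323591) = ((-87768 + 53742 - 223008 + 136552) + (475 + 36481))/777339 = (-120482 + 36956)*(1/777339) = -83526*1/777339 = -27842/259113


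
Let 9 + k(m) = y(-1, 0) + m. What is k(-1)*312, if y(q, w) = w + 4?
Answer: -1872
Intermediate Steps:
y(q, w) = 4 + w
k(m) = -5 + m (k(m) = -9 + ((4 + 0) + m) = -9 + (4 + m) = -5 + m)
k(-1)*312 = (-5 - 1)*312 = -6*312 = -1872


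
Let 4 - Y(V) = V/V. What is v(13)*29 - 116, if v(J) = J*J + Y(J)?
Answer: 4872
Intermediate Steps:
Y(V) = 3 (Y(V) = 4 - V/V = 4 - 1*1 = 4 - 1 = 3)
v(J) = 3 + J**2 (v(J) = J*J + 3 = J**2 + 3 = 3 + J**2)
v(13)*29 - 116 = (3 + 13**2)*29 - 116 = (3 + 169)*29 - 116 = 172*29 - 116 = 4988 - 116 = 4872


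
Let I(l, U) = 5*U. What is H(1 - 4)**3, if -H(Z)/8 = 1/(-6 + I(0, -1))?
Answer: 512/1331 ≈ 0.38467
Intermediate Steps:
H(Z) = 8/11 (H(Z) = -8/(-6 + 5*(-1)) = -8/(-6 - 5) = -8/(-11) = -8*(-1/11) = 8/11)
H(1 - 4)**3 = (8/11)**3 = 512/1331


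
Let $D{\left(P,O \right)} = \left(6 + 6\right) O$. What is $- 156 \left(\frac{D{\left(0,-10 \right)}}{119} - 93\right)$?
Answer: $\frac{1745172}{119} \approx 14665.0$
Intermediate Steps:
$D{\left(P,O \right)} = 12 O$
$- 156 \left(\frac{D{\left(0,-10 \right)}}{119} - 93\right) = - 156 \left(\frac{12 \left(-10\right)}{119} - 93\right) = - 156 \left(\left(-120\right) \frac{1}{119} - 93\right) = - 156 \left(- \frac{120}{119} - 93\right) = \left(-156\right) \left(- \frac{11187}{119}\right) = \frac{1745172}{119}$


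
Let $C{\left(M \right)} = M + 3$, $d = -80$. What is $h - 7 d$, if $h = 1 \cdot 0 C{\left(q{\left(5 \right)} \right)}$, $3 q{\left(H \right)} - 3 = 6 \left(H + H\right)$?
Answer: $560$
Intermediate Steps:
$q{\left(H \right)} = 1 + 4 H$ ($q{\left(H \right)} = 1 + \frac{6 \left(H + H\right)}{3} = 1 + \frac{6 \cdot 2 H}{3} = 1 + \frac{12 H}{3} = 1 + 4 H$)
$C{\left(M \right)} = 3 + M$
$h = 0$ ($h = 1 \cdot 0 \left(3 + \left(1 + 4 \cdot 5\right)\right) = 0 \left(3 + \left(1 + 20\right)\right) = 0 \left(3 + 21\right) = 0 \cdot 24 = 0$)
$h - 7 d = 0 - -560 = 0 + 560 = 560$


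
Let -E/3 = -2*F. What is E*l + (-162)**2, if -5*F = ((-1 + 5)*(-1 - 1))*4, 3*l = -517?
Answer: 98132/5 ≈ 19626.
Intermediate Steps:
l = -517/3 (l = (1/3)*(-517) = -517/3 ≈ -172.33)
F = 32/5 (F = -(-1 + 5)*(-1 - 1)*4/5 = -4*(-2)*4/5 = -(-8)*4/5 = -1/5*(-32) = 32/5 ≈ 6.4000)
E = 192/5 (E = -(-6)*32/5 = -3*(-64/5) = 192/5 ≈ 38.400)
E*l + (-162)**2 = (192/5)*(-517/3) + (-162)**2 = -33088/5 + 26244 = 98132/5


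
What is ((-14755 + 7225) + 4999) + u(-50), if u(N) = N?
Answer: -2581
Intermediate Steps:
((-14755 + 7225) + 4999) + u(-50) = ((-14755 + 7225) + 4999) - 50 = (-7530 + 4999) - 50 = -2531 - 50 = -2581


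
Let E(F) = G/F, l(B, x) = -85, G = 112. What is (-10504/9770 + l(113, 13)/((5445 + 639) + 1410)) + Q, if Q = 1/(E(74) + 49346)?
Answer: -18154949391931/16710339144255 ≈ -1.0865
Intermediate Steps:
E(F) = 112/F
Q = 37/1825858 (Q = 1/(112/74 + 49346) = 1/(112*(1/74) + 49346) = 1/(56/37 + 49346) = 1/(1825858/37) = 37/1825858 ≈ 2.0264e-5)
(-10504/9770 + l(113, 13)/((5445 + 639) + 1410)) + Q = (-10504/9770 - 85/((5445 + 639) + 1410)) + 37/1825858 = (-10504*1/9770 - 85/(6084 + 1410)) + 37/1825858 = (-5252/4885 - 85/7494) + 37/1825858 = -39773713/36608190 + 37/1825858 = -18154949391931/16710339144255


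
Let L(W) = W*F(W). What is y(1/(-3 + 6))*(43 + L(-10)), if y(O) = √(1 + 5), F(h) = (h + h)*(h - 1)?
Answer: -2157*√6 ≈ -5283.5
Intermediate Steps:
F(h) = 2*h*(-1 + h) (F(h) = (2*h)*(-1 + h) = 2*h*(-1 + h))
y(O) = √6
L(W) = 2*W²*(-1 + W) (L(W) = W*(2*W*(-1 + W)) = 2*W²*(-1 + W))
y(1/(-3 + 6))*(43 + L(-10)) = √6*(43 + 2*(-10)²*(-1 - 10)) = √6*(43 + 2*100*(-11)) = √6*(43 - 2200) = √6*(-2157) = -2157*√6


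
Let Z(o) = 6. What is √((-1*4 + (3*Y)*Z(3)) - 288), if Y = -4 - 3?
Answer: I*√418 ≈ 20.445*I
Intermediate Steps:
Y = -7
√((-1*4 + (3*Y)*Z(3)) - 288) = √((-1*4 + (3*(-7))*6) - 288) = √((-4 - 21*6) - 288) = √((-4 - 126) - 288) = √(-130 - 288) = √(-418) = I*√418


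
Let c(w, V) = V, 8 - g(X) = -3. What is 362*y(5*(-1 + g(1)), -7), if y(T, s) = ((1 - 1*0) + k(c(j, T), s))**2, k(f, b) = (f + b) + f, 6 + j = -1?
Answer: 3198632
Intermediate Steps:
j = -7 (j = -6 - 1 = -7)
g(X) = 11 (g(X) = 8 - 1*(-3) = 8 + 3 = 11)
k(f, b) = b + 2*f (k(f, b) = (b + f) + f = b + 2*f)
y(T, s) = (1 + s + 2*T)**2 (y(T, s) = ((1 - 1*0) + (s + 2*T))**2 = ((1 + 0) + (s + 2*T))**2 = (1 + (s + 2*T))**2 = (1 + s + 2*T)**2)
362*y(5*(-1 + g(1)), -7) = 362*(1 - 7 + 2*(5*(-1 + 11)))**2 = 362*(1 - 7 + 2*(5*10))**2 = 362*(1 - 7 + 2*50)**2 = 362*(1 - 7 + 100)**2 = 362*94**2 = 362*8836 = 3198632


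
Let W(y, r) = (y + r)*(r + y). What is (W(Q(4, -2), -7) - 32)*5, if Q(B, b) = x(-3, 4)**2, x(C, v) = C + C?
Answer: 4045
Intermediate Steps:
x(C, v) = 2*C
Q(B, b) = 36 (Q(B, b) = (2*(-3))**2 = (-6)**2 = 36)
W(y, r) = (r + y)**2 (W(y, r) = (r + y)*(r + y) = (r + y)**2)
(W(Q(4, -2), -7) - 32)*5 = ((-7 + 36)**2 - 32)*5 = (29**2 - 32)*5 = (841 - 32)*5 = 809*5 = 4045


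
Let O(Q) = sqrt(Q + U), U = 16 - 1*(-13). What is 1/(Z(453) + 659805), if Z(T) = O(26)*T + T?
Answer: 73362/48436593341 - 151*sqrt(55)/145309780023 ≈ 1.5069e-6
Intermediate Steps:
U = 29 (U = 16 + 13 = 29)
O(Q) = sqrt(29 + Q) (O(Q) = sqrt(Q + 29) = sqrt(29 + Q))
Z(T) = T + T*sqrt(55) (Z(T) = sqrt(29 + 26)*T + T = sqrt(55)*T + T = T*sqrt(55) + T = T + T*sqrt(55))
1/(Z(453) + 659805) = 1/(453*(1 + sqrt(55)) + 659805) = 1/((453 + 453*sqrt(55)) + 659805) = 1/(660258 + 453*sqrt(55))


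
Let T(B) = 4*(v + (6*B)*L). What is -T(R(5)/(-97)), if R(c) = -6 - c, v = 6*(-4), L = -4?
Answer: 10368/97 ≈ 106.89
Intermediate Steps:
v = -24
T(B) = -96 - 96*B (T(B) = 4*(-24 + (6*B)*(-4)) = 4*(-24 - 24*B) = -96 - 96*B)
-T(R(5)/(-97)) = -(-96 - 96*(-6 - 1*5)/(-97)) = -(-96 - 96*(-6 - 5)*(-1)/97) = -(-96 - (-1056)*(-1)/97) = -(-96 - 96*11/97) = -(-96 - 1056/97) = -1*(-10368/97) = 10368/97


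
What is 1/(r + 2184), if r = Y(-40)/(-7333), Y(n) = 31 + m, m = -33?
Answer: 7333/16015274 ≈ 0.00045788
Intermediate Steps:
Y(n) = -2 (Y(n) = 31 - 33 = -2)
r = 2/7333 (r = -2/(-7333) = -2*(-1/7333) = 2/7333 ≈ 0.00027274)
1/(r + 2184) = 1/(2/7333 + 2184) = 1/(16015274/7333) = 7333/16015274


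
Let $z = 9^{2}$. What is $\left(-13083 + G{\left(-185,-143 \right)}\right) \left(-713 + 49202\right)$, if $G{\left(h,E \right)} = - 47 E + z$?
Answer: $-304559409$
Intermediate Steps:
$z = 81$
$G{\left(h,E \right)} = 81 - 47 E$ ($G{\left(h,E \right)} = - 47 E + 81 = 81 - 47 E$)
$\left(-13083 + G{\left(-185,-143 \right)}\right) \left(-713 + 49202\right) = \left(-13083 + \left(81 - -6721\right)\right) \left(-713 + 49202\right) = \left(-13083 + \left(81 + 6721\right)\right) 48489 = \left(-13083 + 6802\right) 48489 = \left(-6281\right) 48489 = -304559409$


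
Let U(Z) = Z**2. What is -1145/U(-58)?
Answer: -1145/3364 ≈ -0.34037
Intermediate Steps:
-1145/U(-58) = -1145/((-58)**2) = -1145/3364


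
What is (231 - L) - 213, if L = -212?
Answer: 230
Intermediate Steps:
(231 - L) - 213 = (231 - 1*(-212)) - 213 = (231 + 212) - 213 = 443 - 213 = 230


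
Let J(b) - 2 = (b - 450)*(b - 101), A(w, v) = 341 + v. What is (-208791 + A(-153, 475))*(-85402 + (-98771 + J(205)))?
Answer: 43602166725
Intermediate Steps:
J(b) = 2 + (-450 + b)*(-101 + b) (J(b) = 2 + (b - 450)*(b - 101) = 2 + (-450 + b)*(-101 + b))
(-208791 + A(-153, 475))*(-85402 + (-98771 + J(205))) = (-208791 + (341 + 475))*(-85402 + (-98771 + (45452 + 205² - 551*205))) = (-208791 + 816)*(-85402 + (-98771 + (45452 + 42025 - 112955))) = -207975*(-85402 + (-98771 - 25478)) = -207975*(-85402 - 124249) = -207975*(-209651) = 43602166725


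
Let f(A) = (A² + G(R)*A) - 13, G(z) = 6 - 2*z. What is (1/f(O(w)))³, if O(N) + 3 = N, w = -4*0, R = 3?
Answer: -1/64 ≈ -0.015625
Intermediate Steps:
w = 0
O(N) = -3 + N
f(A) = -13 + A² (f(A) = (A² + (6 - 2*3)*A) - 13 = (A² + (6 - 6)*A) - 13 = (A² + 0*A) - 13 = (A² + 0) - 13 = A² - 13 = -13 + A²)
(1/f(O(w)))³ = (1/(-13 + (-3 + 0)²))³ = (1/(-13 + (-3)²))³ = (1/(-13 + 9))³ = (1/(-4))³ = (-¼)³ = -1/64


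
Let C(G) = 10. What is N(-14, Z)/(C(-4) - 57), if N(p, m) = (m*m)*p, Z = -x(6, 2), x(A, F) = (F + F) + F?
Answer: 504/47 ≈ 10.723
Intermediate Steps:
x(A, F) = 3*F (x(A, F) = 2*F + F = 3*F)
Z = -6 (Z = -3*2 = -1*6 = -6)
N(p, m) = p*m**2 (N(p, m) = m**2*p = p*m**2)
N(-14, Z)/(C(-4) - 57) = (-14*(-6)**2)/(10 - 57) = -14*36/(-47) = -504*(-1/47) = 504/47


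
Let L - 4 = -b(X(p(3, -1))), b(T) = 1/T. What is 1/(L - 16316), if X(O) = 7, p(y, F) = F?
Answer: -7/114185 ≈ -6.1304e-5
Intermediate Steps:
L = 27/7 (L = 4 - 1/7 = 4 - 1*⅐ = 4 - ⅐ = 27/7 ≈ 3.8571)
1/(L - 16316) = 1/(27/7 - 16316) = 1/(-114185/7) = -7/114185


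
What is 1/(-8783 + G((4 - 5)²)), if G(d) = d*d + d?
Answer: -1/8781 ≈ -0.00011388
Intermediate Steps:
G(d) = d + d² (G(d) = d² + d = d + d²)
1/(-8783 + G((4 - 5)²)) = 1/(-8783 + (4 - 5)²*(1 + (4 - 5)²)) = 1/(-8783 + (-1)²*(1 + (-1)²)) = 1/(-8783 + 1*(1 + 1)) = 1/(-8783 + 1*2) = 1/(-8783 + 2) = 1/(-8781) = -1/8781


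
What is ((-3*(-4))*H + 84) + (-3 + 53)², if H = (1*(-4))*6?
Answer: 2296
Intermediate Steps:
H = -24 (H = -4*6 = -24)
((-3*(-4))*H + 84) + (-3 + 53)² = (-3*(-4)*(-24) + 84) + (-3 + 53)² = (12*(-24) + 84) + 50² = (-288 + 84) + 2500 = -204 + 2500 = 2296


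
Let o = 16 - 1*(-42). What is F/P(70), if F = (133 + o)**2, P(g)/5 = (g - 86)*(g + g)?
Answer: -36481/11200 ≈ -3.2572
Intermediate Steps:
o = 58 (o = 16 + 42 = 58)
P(g) = 10*g*(-86 + g) (P(g) = 5*((g - 86)*(g + g)) = 5*((-86 + g)*(2*g)) = 5*(2*g*(-86 + g)) = 10*g*(-86 + g))
F = 36481 (F = (133 + 58)**2 = 191**2 = 36481)
F/P(70) = 36481/((10*70*(-86 + 70))) = 36481/((10*70*(-16))) = 36481/(-11200) = 36481*(-1/11200) = -36481/11200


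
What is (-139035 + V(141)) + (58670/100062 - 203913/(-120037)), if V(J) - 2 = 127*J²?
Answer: 842848803918308/353268891 ≈ 2.3859e+6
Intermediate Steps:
V(J) = 2 + 127*J²
(-139035 + V(141)) + (58670/100062 - 203913/(-120037)) = (-139035 + (2 + 127*141²)) + (58670/100062 - 203913/(-120037)) = (-139035 + (2 + 127*19881)) + (58670*(1/100062) - 203913*(-1/120037)) = (-139035 + (2 + 2524887)) + (29335/50031 + 203913/120037) = (-139035 + 2524889) + 807250394/353268891 = 2385854 + 807250394/353268891 = 842848803918308/353268891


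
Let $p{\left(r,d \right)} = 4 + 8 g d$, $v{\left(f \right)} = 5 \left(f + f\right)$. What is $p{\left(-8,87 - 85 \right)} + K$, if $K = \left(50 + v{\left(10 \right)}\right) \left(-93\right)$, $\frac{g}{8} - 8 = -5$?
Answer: $-13562$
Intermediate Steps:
$g = 24$ ($g = 64 + 8 \left(-5\right) = 64 - 40 = 24$)
$v{\left(f \right)} = 10 f$ ($v{\left(f \right)} = 5 \cdot 2 f = 10 f$)
$p{\left(r,d \right)} = 4 + 192 d$ ($p{\left(r,d \right)} = 4 + 8 \cdot 24 d = 4 + 192 d$)
$K = -13950$ ($K = \left(50 + 10 \cdot 10\right) \left(-93\right) = \left(50 + 100\right) \left(-93\right) = 150 \left(-93\right) = -13950$)
$p{\left(-8,87 - 85 \right)} + K = \left(4 + 192 \left(87 - 85\right)\right) - 13950 = \left(4 + 192 \cdot 2\right) - 13950 = \left(4 + 384\right) - 13950 = 388 - 13950 = -13562$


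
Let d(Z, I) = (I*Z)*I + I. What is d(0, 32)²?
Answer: 1024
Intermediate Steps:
d(Z, I) = I + Z*I² (d(Z, I) = Z*I² + I = I + Z*I²)
d(0, 32)² = (32*(1 + 32*0))² = (32*(1 + 0))² = (32*1)² = 32² = 1024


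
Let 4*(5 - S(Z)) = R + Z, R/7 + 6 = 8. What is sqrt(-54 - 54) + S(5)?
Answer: 1/4 + 6*I*sqrt(3) ≈ 0.25 + 10.392*I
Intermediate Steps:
R = 14 (R = -42 + 7*8 = -42 + 56 = 14)
S(Z) = 3/2 - Z/4 (S(Z) = 5 - (14 + Z)/4 = 5 + (-7/2 - Z/4) = 3/2 - Z/4)
sqrt(-54 - 54) + S(5) = sqrt(-54 - 54) + (3/2 - 1/4*5) = sqrt(-108) + (3/2 - 5/4) = 6*I*sqrt(3) + 1/4 = 1/4 + 6*I*sqrt(3)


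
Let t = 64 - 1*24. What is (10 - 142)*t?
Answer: -5280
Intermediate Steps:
t = 40 (t = 64 - 24 = 40)
(10 - 142)*t = (10 - 142)*40 = -132*40 = -5280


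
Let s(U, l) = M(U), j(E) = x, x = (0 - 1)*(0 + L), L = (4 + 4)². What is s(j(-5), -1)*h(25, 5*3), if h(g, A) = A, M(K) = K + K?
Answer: -1920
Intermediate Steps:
L = 64 (L = 8² = 64)
x = -64 (x = (0 - 1)*(0 + 64) = -1*64 = -64)
j(E) = -64
M(K) = 2*K
s(U, l) = 2*U
s(j(-5), -1)*h(25, 5*3) = (2*(-64))*(5*3) = -128*15 = -1920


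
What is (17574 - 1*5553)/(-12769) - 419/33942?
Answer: -413366993/433405398 ≈ -0.95376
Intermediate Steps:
(17574 - 1*5553)/(-12769) - 419/33942 = (17574 - 5553)*(-1/12769) - 419*1/33942 = 12021*(-1/12769) - 419/33942 = -12021/12769 - 419/33942 = -413366993/433405398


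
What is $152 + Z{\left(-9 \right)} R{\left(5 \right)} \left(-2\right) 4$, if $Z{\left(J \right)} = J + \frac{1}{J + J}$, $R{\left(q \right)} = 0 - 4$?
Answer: $- \frac{1240}{9} \approx -137.78$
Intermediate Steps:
$R{\left(q \right)} = -4$ ($R{\left(q \right)} = 0 - 4 = -4$)
$Z{\left(J \right)} = J + \frac{1}{2 J}$
$152 + Z{\left(-9 \right)} R{\left(5 \right)} \left(-2\right) 4 = 152 + \left(-9 + \frac{1}{2 \left(-9\right)}\right) \left(-4\right) \left(-2\right) 4 = 152 + \left(-9 + \frac{1}{2} \left(- \frac{1}{9}\right)\right) 8 \cdot 4 = 152 + \left(-9 - \frac{1}{18}\right) 32 = 152 - \frac{2608}{9} = - \frac{1240}{9}$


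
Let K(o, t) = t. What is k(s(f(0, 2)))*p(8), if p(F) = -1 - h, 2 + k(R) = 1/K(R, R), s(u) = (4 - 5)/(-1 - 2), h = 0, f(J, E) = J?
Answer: -1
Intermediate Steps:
s(u) = 1/3 (s(u) = -1/(-3) = -1*(-1/3) = 1/3)
k(R) = -2 + 1/R
p(F) = -1 (p(F) = -1 - 1*0 = -1 + 0 = -1)
k(s(f(0, 2)))*p(8) = (-2 + 1/(1/3))*(-1) = (-2 + 3)*(-1) = 1*(-1) = -1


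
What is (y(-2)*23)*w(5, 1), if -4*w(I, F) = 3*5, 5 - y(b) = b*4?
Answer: -4485/4 ≈ -1121.3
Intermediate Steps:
y(b) = 5 - 4*b (y(b) = 5 - b*4 = 5 - 4*b)
w(I, F) = -15/4 (w(I, F) = -3*5/4 = -¼*15 = -15/4)
(y(-2)*23)*w(5, 1) = ((5 - 4*(-2))*23)*(-15/4) = ((5 + 8)*23)*(-15/4) = (13*23)*(-15/4) = 299*(-15/4) = -4485/4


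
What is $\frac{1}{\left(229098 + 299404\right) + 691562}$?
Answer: $\frac{1}{1220064} \approx 8.1963 \cdot 10^{-7}$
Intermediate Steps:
$\frac{1}{\left(229098 + 299404\right) + 691562} = \frac{1}{528502 + 691562} = \frac{1}{1220064}$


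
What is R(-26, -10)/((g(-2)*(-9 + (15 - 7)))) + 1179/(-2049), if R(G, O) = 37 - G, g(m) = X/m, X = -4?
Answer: -43815/1366 ≈ -32.075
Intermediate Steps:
g(m) = -4/m
R(-26, -10)/((g(-2)*(-9 + (15 - 7)))) + 1179/(-2049) = (37 - 1*(-26))/(((-4/(-2))*(-9 + (15 - 7)))) + 1179/(-2049) = (37 + 26)/(((-4*(-1/2))*(-9 + 8))) + 1179*(-1/2049) = 63/((2*(-1))) - 393/683 = 63/(-2) - 393/683 = 63*(-1/2) - 393/683 = -63/2 - 393/683 = -43815/1366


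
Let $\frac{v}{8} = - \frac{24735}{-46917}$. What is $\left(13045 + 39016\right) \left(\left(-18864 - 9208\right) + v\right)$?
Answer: $- \frac{22852282570928}{15639} \approx -1.4612 \cdot 10^{9}$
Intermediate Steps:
$v = \frac{65960}{15639}$ ($v = 8 \left(- \frac{24735}{-46917}\right) = 8 \left(- \frac{24735 \left(-1\right)}{46917}\right) = 8 \left(\left(-1\right) \left(- \frac{8245}{15639}\right)\right) = 8 \cdot \frac{8245}{15639} = \frac{65960}{15639} \approx 4.2177$)
$\left(13045 + 39016\right) \left(\left(-18864 - 9208\right) + v\right) = \left(13045 + 39016\right) \left(\left(-18864 - 9208\right) + \frac{65960}{15639}\right) = 52061 \left(-28072 + \frac{65960}{15639}\right) = 52061 \left(- \frac{438952048}{15639}\right) = - \frac{22852282570928}{15639}$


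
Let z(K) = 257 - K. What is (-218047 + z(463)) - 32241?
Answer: -250494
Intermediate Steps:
(-218047 + z(463)) - 32241 = (-218047 + (257 - 1*463)) - 32241 = (-218047 + (257 - 463)) - 32241 = (-218047 - 206) - 32241 = -218253 - 32241 = -250494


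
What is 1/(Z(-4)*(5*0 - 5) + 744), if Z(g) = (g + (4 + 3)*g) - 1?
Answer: 1/909 ≈ 0.0011001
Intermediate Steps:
Z(g) = -1 + 8*g (Z(g) = (g + 7*g) - 1 = 8*g - 1 = -1 + 8*g)
1/(Z(-4)*(5*0 - 5) + 744) = 1/((-1 + 8*(-4))*(5*0 - 5) + 744) = 1/((-1 - 32)*(0 - 5) + 744) = 1/(-33*(-5) + 744) = 1/(165 + 744) = 1/909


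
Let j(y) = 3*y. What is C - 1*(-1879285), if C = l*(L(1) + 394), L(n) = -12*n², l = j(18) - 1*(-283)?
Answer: 2008019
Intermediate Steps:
l = 337 (l = 3*18 - 1*(-283) = 54 + 283 = 337)
C = 128734 (C = 337*(-12*1² + 394) = 337*(-12*1 + 394) = 337*(-12 + 394) = 337*382 = 128734)
C - 1*(-1879285) = 128734 - 1*(-1879285) = 128734 + 1879285 = 2008019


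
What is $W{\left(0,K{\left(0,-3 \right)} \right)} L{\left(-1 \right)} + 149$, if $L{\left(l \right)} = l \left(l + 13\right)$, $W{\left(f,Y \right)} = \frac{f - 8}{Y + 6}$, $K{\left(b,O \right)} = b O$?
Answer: $165$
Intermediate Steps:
$K{\left(b,O \right)} = O b$
$W{\left(f,Y \right)} = \frac{-8 + f}{6 + Y}$
$L{\left(l \right)} = l \left(13 + l\right)$
$W{\left(0,K{\left(0,-3 \right)} \right)} L{\left(-1 \right)} + 149 = \frac{-8 + 0}{6 - 0} \left(- (13 - 1)\right) + 149 = \frac{1}{6 + 0} \left(-8\right) \left(\left(-1\right) 12\right) + 149 = \frac{1}{6} \left(-8\right) \left(-12\right) + 149 = \left(- \frac{4}{3}\right) \left(-12\right) + 149 = 16 + 149 = 165$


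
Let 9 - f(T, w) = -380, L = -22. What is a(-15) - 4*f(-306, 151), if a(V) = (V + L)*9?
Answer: -1889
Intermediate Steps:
f(T, w) = 389 (f(T, w) = 9 - 1*(-380) = 9 + 380 = 389)
a(V) = -198 + 9*V (a(V) = (V - 22)*9 = (-22 + V)*9 = -198 + 9*V)
a(-15) - 4*f(-306, 151) = (-198 + 9*(-15)) - 4*389 = (-198 - 135) - 1556 = -333 - 1556 = -1889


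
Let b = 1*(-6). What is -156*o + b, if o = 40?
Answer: -6246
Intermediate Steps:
b = -6
-156*o + b = -156*40 - 6 = -6240 - 6 = -6246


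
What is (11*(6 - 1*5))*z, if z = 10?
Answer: 110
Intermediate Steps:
(11*(6 - 1*5))*z = (11*(6 - 1*5))*10 = (11*(6 - 5))*10 = (11*1)*10 = 11*10 = 110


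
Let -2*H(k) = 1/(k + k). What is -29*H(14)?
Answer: 29/56 ≈ 0.51786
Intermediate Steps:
H(k) = -1/(4*k) (H(k) = -1/(2*(k + k)) = -1/(2*k)/2 = -1/(4*k))
-29*H(14) = -(-29)/(4*14) = -29*(-1/56) = 29/56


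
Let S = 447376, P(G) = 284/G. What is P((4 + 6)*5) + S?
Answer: 11184542/25 ≈ 4.4738e+5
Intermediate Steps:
P((4 + 6)*5) + S = 284/(((4 + 6)*5)) + 447376 = 284/((10*5)) + 447376 = 284/50 + 447376 = 284*(1/50) + 447376 = 142/25 + 447376 = 11184542/25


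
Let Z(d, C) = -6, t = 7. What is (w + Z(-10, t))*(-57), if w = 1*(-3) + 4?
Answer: 285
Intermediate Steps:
w = 1 (w = -3 + 4 = 1)
(w + Z(-10, t))*(-57) = (1 - 6)*(-57) = -5*(-57) = 285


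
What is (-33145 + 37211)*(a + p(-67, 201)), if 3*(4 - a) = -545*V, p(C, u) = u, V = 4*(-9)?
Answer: -25758110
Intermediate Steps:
V = -36
a = -6536 (a = 4 - (-545)*(-36)/3 = 4 - ⅓*19620 = 4 - 6540 = -6536)
(-33145 + 37211)*(a + p(-67, 201)) = (-33145 + 37211)*(-6536 + 201) = 4066*(-6335) = -25758110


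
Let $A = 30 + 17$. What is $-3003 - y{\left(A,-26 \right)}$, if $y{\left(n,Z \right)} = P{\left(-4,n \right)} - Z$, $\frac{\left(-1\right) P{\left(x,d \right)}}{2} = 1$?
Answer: $-3027$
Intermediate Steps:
$A = 47$
$P{\left(x,d \right)} = -2$ ($P{\left(x,d \right)} = \left(-2\right) 1 = -2$)
$y{\left(n,Z \right)} = -2 - Z$
$-3003 - y{\left(A,-26 \right)} = -3003 - \left(-2 - -26\right) = -3003 - \left(-2 + 26\right) = -3003 - 24 = -3027$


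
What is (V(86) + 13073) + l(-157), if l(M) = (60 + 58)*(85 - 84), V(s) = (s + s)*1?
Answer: 13363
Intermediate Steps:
V(s) = 2*s (V(s) = (2*s)*1 = 2*s)
l(M) = 118 (l(M) = 118*1 = 118)
(V(86) + 13073) + l(-157) = (2*86 + 13073) + 118 = (172 + 13073) + 118 = 13245 + 118 = 13363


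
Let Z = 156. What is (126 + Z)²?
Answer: 79524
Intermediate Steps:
(126 + Z)² = (126 + 156)² = 282² = 79524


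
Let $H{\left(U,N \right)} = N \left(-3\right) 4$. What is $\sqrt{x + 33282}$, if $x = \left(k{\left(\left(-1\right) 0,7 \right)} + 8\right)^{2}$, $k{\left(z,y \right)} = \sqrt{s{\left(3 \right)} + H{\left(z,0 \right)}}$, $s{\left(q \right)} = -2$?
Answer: $4 \sqrt{2084 + i \sqrt{2}} \approx 182.6 + 0.061958 i$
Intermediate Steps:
$H{\left(U,N \right)} = - 12 N$ ($H{\left(U,N \right)} = - 3 N 4 = - 12 N$)
$k{\left(z,y \right)} = i \sqrt{2}$ ($k{\left(z,y \right)} = \sqrt{-2 - 0} = \sqrt{-2 + 0} = \sqrt{-2} = i \sqrt{2}$)
$x = \left(8 + i \sqrt{2}\right)^{2}$ ($x = \left(i \sqrt{2} + 8\right)^{2} = \left(8 + i \sqrt{2}\right)^{2} \approx 62.0 + 22.627 i$)
$\sqrt{x + 33282} = \sqrt{\left(8 + i \sqrt{2}\right)^{2} + 33282} = \sqrt{33282 + \left(8 + i \sqrt{2}\right)^{2}}$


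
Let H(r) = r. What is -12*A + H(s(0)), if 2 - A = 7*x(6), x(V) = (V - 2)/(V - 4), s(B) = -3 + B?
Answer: 141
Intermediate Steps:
x(V) = (-2 + V)/(-4 + V)
A = -12 (A = 2 - 7*(-2 + 6)/(-4 + 6) = 2 - 7*4/2 = 2 - 7*(½)*4 = 2 - 7*2 = 2 - 1*14 = 2 - 14 = -12)
-12*A + H(s(0)) = -12*(-12) + (-3 + 0) = 144 - 3 = 141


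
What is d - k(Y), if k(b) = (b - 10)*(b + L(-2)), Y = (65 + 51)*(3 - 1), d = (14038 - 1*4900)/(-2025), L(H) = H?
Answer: -34468546/675 ≈ -51065.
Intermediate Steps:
d = -3046/675 (d = (14038 - 4900)*(-1/2025) = 9138*(-1/2025) = -3046/675 ≈ -4.5126)
Y = 232 (Y = 116*2 = 232)
k(b) = (-10 + b)*(-2 + b) (k(b) = (b - 10)*(b - 2) = (-10 + b)*(-2 + b))
d - k(Y) = -3046/675 - (20 + 232² - 12*232) = -3046/675 - (20 + 53824 - 2784) = -3046/675 - 1*51060 = -3046/675 - 51060 = -34468546/675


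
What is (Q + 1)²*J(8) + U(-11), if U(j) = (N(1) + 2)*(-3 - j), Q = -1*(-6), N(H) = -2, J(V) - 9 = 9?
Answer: 882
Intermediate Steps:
J(V) = 18 (J(V) = 9 + 9 = 18)
Q = 6
U(j) = 0 (U(j) = (-2 + 2)*(-3 - j) = 0*(-3 - j) = 0)
(Q + 1)²*J(8) + U(-11) = (6 + 1)²*18 + 0 = 7²*18 + 0 = 49*18 + 0 = 882 + 0 = 882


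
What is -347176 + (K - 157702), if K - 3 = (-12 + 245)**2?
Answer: -450586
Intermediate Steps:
K = 54292 (K = 3 + (-12 + 245)**2 = 3 + 233**2 = 3 + 54289 = 54292)
-347176 + (K - 157702) = -347176 + (54292 - 157702) = -347176 - 103410 = -450586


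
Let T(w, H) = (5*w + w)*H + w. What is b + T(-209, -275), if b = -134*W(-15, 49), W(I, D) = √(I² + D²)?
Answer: 344641 - 134*√2626 ≈ 3.3777e+5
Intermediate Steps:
W(I, D) = √(D² + I²)
T(w, H) = w + 6*H*w (T(w, H) = (6*w)*H + w = 6*H*w + w = w + 6*H*w)
b = -134*√2626 (b = -134*√(49² + (-15)²) = -134*√(2401 + 225) = -134*√2626 ≈ -6866.8)
b + T(-209, -275) = -134*√2626 - 209*(1 + 6*(-275)) = -134*√2626 - 209*(1 - 1650) = -134*√2626 - 209*(-1649) = -134*√2626 + 344641 = 344641 - 134*√2626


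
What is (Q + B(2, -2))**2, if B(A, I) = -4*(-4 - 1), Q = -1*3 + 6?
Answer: 529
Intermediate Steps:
Q = 3 (Q = -3 + 6 = 3)
B(A, I) = 20 (B(A, I) = -4*(-5) = 20)
(Q + B(2, -2))**2 = (3 + 20)**2 = 23**2 = 529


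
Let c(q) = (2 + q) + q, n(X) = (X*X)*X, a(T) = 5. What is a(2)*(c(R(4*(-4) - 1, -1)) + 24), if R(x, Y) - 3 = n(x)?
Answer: -48970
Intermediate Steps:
n(X) = X³ (n(X) = X²*X = X³)
R(x, Y) = 3 + x³
c(q) = 2 + 2*q
a(2)*(c(R(4*(-4) - 1, -1)) + 24) = 5*((2 + 2*(3 + (4*(-4) - 1)³)) + 24) = 5*((2 + 2*(3 + (-16 - 1)³)) + 24) = 5*((2 + 2*(3 + (-17)³)) + 24) = 5*((2 + 2*(3 - 4913)) + 24) = 5*((2 + 2*(-4910)) + 24) = 5*((2 - 9820) + 24) = 5*(-9818 + 24) = 5*(-9794) = -48970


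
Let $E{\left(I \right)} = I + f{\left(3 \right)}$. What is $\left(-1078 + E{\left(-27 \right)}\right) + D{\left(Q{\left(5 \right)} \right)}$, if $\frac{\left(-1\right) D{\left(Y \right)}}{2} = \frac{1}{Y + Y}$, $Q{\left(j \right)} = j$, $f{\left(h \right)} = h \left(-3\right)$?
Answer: $- \frac{5571}{5} \approx -1114.2$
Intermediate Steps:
$f{\left(h \right)} = - 3 h$
$D{\left(Y \right)} = - \frac{1}{Y}$ ($D{\left(Y \right)} = - \frac{2}{Y + Y} = - \frac{2}{2 Y} = - 2 \frac{1}{2 Y} = - \frac{1}{Y}$)
$E{\left(I \right)} = -9 + I$ ($E{\left(I \right)} = I - 9 = -9 + I$)
$\left(-1078 + E{\left(-27 \right)}\right) + D{\left(Q{\left(5 \right)} \right)} = \left(-1078 - 36\right) - \frac{1}{5} = -1114 - \frac{1}{5} = - \frac{5571}{5}$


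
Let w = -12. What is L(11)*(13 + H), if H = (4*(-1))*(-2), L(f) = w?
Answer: -252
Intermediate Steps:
L(f) = -12
H = 8 (H = -4*(-2) = 8)
L(11)*(13 + H) = -12*(13 + 8) = -12*21 = -252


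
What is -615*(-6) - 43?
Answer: 3647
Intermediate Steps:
-615*(-6) - 43 = -41*(-90) - 43 = 3690 - 43 = 3647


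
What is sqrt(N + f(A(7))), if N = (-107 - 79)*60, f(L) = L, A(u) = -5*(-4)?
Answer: 2*I*sqrt(2785) ≈ 105.55*I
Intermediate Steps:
A(u) = 20
N = -11160 (N = -186*60 = -11160)
sqrt(N + f(A(7))) = sqrt(-11160 + 20) = sqrt(-11140) = 2*I*sqrt(2785)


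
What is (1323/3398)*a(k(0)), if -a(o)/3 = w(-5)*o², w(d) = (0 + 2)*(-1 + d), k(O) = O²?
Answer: 0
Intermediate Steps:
w(d) = -2 + 2*d (w(d) = 2*(-1 + d) = -2 + 2*d)
a(o) = 36*o² (a(o) = -3*(-2 + 2*(-5))*o² = -3*(-2 - 10)*o² = -(-36)*o² = 36*o²)
(1323/3398)*a(k(0)) = (1323/3398)*(36*(0²)²) = (1323*(1/3398))*(36*0²) = 1323*(36*0)/3398 = (1323/3398)*0 = 0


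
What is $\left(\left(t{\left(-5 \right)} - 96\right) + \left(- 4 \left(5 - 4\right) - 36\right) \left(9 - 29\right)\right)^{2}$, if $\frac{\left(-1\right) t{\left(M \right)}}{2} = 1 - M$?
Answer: $478864$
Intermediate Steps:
$t{\left(M \right)} = -2 + 2 M$ ($t{\left(M \right)} = - 2 \left(1 - M\right) = -2 + 2 M$)
$\left(\left(t{\left(-5 \right)} - 96\right) + \left(- 4 \left(5 - 4\right) - 36\right) \left(9 - 29\right)\right)^{2} = \left(\left(\left(-2 + 2 \left(-5\right)\right) - 96\right) + \left(- 4 \left(5 - 4\right) - 36\right) \left(9 - 29\right)\right)^{2} = \left(\left(\left(-2 - 10\right) - 96\right) + \left(\left(-4\right) 1 - 36\right) \left(-20\right)\right)^{2} = \left(\left(-12 - 96\right) + \left(-4 - 36\right) \left(-20\right)\right)^{2} = \left(-108 - -800\right)^{2} = \left(-108 + 800\right)^{2} = 692^{2} = 478864$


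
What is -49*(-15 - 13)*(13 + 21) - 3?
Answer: 46645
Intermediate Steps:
-49*(-15 - 13)*(13 + 21) - 3 = -(-1372)*34 - 3 = -49*(-952) - 3 = 46648 - 3 = 46645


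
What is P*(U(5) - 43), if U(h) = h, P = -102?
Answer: 3876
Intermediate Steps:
P*(U(5) - 43) = -102*(5 - 43) = -102*(-38) = 3876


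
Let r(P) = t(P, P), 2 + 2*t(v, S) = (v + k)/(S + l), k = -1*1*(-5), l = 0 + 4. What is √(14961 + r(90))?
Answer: 5*√5287641/94 ≈ 122.31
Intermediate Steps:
l = 4
k = 5 (k = -1*(-5) = 5)
t(v, S) = -1 + (5 + v)/(2*(4 + S)) (t(v, S) = -1 + ((v + 5)/(S + 4))/2 = -1 + ((5 + v)/(4 + S))/2 = -1 + (5 + v)/(2*(4 + S)))
r(P) = (-3 - P)/(2*(4 + P)) (r(P) = (-3 + P - 2*P)/(2*(4 + P)) = (-3 - P)/(2*(4 + P)))
√(14961 + r(90)) = √(14961 + (-3 - 1*90)/(2*(4 + 90))) = √(14961 + (½)*(-3 - 90)/94) = √(14961 + (½)*(1/94)*(-93)) = √(14961 - 93/188) = √(2812575/188) = 5*√5287641/94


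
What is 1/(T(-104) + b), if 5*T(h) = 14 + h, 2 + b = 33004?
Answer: 1/32984 ≈ 3.0318e-5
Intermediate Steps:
b = 33002 (b = -2 + 33004 = 33002)
T(h) = 14/5 + h/5 (T(h) = (14 + h)/5 = 14/5 + h/5)
1/(T(-104) + b) = 1/((14/5 + (⅕)*(-104)) + 33002) = 1/((14/5 - 104/5) + 33002) = 1/(-18 + 33002) = 1/32984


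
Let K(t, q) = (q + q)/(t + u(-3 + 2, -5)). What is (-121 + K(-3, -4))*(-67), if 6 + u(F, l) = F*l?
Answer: 7973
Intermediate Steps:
u(F, l) = -6 + F*l
K(t, q) = 2*q/(-1 + t) (K(t, q) = (q + q)/(t + (-6 + (-3 + 2)*(-5))) = (2*q)/(t + (-6 - 1*(-5))) = (2*q)/(t + (-6 + 5)) = (2*q)/(t - 1) = (2*q)/(-1 + t) = 2*q/(-1 + t))
(-121 + K(-3, -4))*(-67) = (-121 + 2*(-4)/(-1 - 3))*(-67) = (-121 + 2*(-4)/(-4))*(-67) = (-121 + 2*(-4)*(-¼))*(-67) = (-121 + 2)*(-67) = -119*(-67) = 7973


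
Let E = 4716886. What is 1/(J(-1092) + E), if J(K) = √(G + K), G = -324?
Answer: 2358443/11124506769206 - I*√354/11124506769206 ≈ 2.12e-7 - 1.6913e-12*I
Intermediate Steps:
J(K) = √(-324 + K)
1/(J(-1092) + E) = 1/(√(-324 - 1092) + 4716886) = 1/(√(-1416) + 4716886) = 1/(2*I*√354 + 4716886) = 1/(4716886 + 2*I*√354)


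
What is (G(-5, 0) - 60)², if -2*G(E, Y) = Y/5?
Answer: 3600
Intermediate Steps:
G(E, Y) = -Y/10 (G(E, Y) = -Y/(2*5) = -Y/10)
(G(-5, 0) - 60)² = (-⅒*0 - 60)² = (0 - 60)² = (-60)² = 3600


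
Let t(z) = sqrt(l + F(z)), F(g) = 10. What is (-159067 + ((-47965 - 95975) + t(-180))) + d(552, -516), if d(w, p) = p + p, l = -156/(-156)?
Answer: -304039 + sqrt(11) ≈ -3.0404e+5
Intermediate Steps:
l = 1 (l = -156*(-1/156) = 1)
d(w, p) = 2*p
t(z) = sqrt(11) (t(z) = sqrt(1 + 10) = sqrt(11))
(-159067 + ((-47965 - 95975) + t(-180))) + d(552, -516) = (-159067 + ((-47965 - 95975) + sqrt(11))) + 2*(-516) = (-159067 + (-143940 + sqrt(11))) - 1032 = (-303007 + sqrt(11)) - 1032 = -304039 + sqrt(11)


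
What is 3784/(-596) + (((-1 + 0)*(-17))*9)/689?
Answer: -628997/102661 ≈ -6.1269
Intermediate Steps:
3784/(-596) + (((-1 + 0)*(-17))*9)/689 = 3784*(-1/596) + (-1*(-17)*9)*(1/689) = -946/149 + (17*9)*(1/689) = -946/149 + 153*(1/689) = -946/149 + 153/689 = -628997/102661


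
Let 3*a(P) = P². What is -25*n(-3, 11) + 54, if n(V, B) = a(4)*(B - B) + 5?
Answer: -71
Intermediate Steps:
a(P) = P²/3
n(V, B) = 5 (n(V, B) = ((⅓)*4²)*(B - B) + 5 = ((⅓)*16)*0 + 5 = (16/3)*0 + 5 = 0 + 5 = 5)
-25*n(-3, 11) + 54 = -25*5 + 54 = -125 + 54 = -71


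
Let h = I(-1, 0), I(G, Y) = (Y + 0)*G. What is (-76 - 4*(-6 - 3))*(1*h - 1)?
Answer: 40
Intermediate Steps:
I(G, Y) = G*Y (I(G, Y) = Y*G = G*Y)
h = 0 (h = -1*0 = 0)
(-76 - 4*(-6 - 3))*(1*h - 1) = (-76 - 4*(-6 - 3))*(1*0 - 1) = (-76 - 4*(-9))*(0 - 1) = (-76 + 36)*(-1) = -40*(-1) = 40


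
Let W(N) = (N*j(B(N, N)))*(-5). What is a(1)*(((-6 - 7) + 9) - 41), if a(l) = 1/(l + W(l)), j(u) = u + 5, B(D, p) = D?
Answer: 45/29 ≈ 1.5517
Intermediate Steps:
j(u) = 5 + u
W(N) = -5*N*(5 + N) (W(N) = (N*(5 + N))*(-5) = -5*N*(5 + N))
a(l) = 1/(l - 5*l*(5 + l))
a(1)*(((-6 - 7) + 9) - 41) = (-1/(1*(24 + 5*1)))*(((-6 - 7) + 9) - 41) = (-1*1/(24 + 5))*((-13 + 9) - 41) = (-1*1/29)*(-4 - 41) = -1*1*1/29*(-45) = -1/29*(-45) = 45/29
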